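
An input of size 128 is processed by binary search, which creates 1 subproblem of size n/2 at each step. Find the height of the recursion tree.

For divide and conquer with division factor 2:

Problem sizes at each level:
Level 0: 128
Level 1: 64
Level 2: 32
Level 3: 16
Level 4: 8
Level 5: 4
Level 6: 2
Level 7: 1

The root is level 0 and the size-1 base case is level 7 (the tree spans levels 0 through 7, i.e. 8 levels counting the root), so the depth is the number of divisions: log_2(128) = 7

The recursion tree depth is log_2(128) = 7. At each level, the problem size is divided by 2, so it takes 7 divisions to reduce to a base case of size 1. The algorithm makes 1 recursive call at each level.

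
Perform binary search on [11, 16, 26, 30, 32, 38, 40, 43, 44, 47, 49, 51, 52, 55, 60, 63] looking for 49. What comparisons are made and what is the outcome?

Binary search for 49 in [11, 16, 26, 30, 32, 38, 40, 43, 44, 47, 49, 51, 52, 55, 60, 63]:

lo=0, hi=15, mid=7, arr[mid]=43 -> 43 < 49, search right half
lo=8, hi=15, mid=11, arr[mid]=51 -> 51 > 49, search left half
lo=8, hi=10, mid=9, arr[mid]=47 -> 47 < 49, search right half
lo=10, hi=10, mid=10, arr[mid]=49 -> Found target at index 10!

Binary search finds 49 at index 10 after 4 comparisons. The search repeatedly halves the search space by comparing with the middle element.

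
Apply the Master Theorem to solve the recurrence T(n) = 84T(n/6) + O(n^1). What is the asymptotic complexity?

Master Theorem for T(n) = 84T(n/6) + O(n^1):

a = 84, b = 6, c = 1
log_b(a) = log_6(84) = 2.4729

Case 1: c = 1 < log_6(84) = 2.4729
T(n) = O(n^(log_6 84))

For T(n) = 84T(n/6) + O(n^1): log_6(84) = 2.4729. This is Case 1 of the Master Theorem (c < log_b(a), work dominated by leaves), giving O(n^(log_6 84)).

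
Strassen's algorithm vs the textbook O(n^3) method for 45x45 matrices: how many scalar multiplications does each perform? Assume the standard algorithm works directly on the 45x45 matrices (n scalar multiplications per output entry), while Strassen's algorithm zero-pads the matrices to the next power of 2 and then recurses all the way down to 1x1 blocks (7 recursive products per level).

Matrix multiplication for 45x45 matrices:

Strassen's algorithm requires power-of-2 dimensions. Pad 45x45 to 64x64 (next power of 2).

Standard algorithm: 45^3 = 91125 multiplications
Strassen's algorithm: 7^(log2(64)) = 7^6 = 117649 multiplications
Difference: 91125 - 117649 = -26524 (Strassen uses MORE here due to padding overhead — for small or just-over-power-of-2 n, padding can outweigh the per-level savings)

Standard: 91125 multiplications (45^3). Strassen: 117649 multiplications (7^6, after padding to 64x64). Strassen reduces 8 recursive multiplications to 7 at each level.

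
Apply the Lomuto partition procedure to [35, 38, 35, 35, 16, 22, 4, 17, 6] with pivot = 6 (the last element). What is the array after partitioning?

Lomuto partition with pivot = 6:

Initial array: [35, 38, 35, 35, 16, 22, 4, 17, 6]

arr[0]=35 > 6: no swap
arr[1]=38 > 6: no swap
arr[2]=35 > 6: no swap
arr[3]=35 > 6: no swap
arr[4]=16 > 6: no swap
arr[5]=22 > 6: no swap
arr[6]=4 <= 6: swap with position 0, array becomes [4, 38, 35, 35, 16, 22, 35, 17, 6]
arr[7]=17 > 6: no swap

Place pivot at position 1: [4, 6, 35, 35, 16, 22, 35, 17, 38]
Pivot position: 1

After partitioning with pivot 6, the array becomes [4, 6, 35, 35, 16, 22, 35, 17, 38]. The pivot is placed at index 1. All elements to the left of the pivot are <= 6, and all elements to the right are > 6.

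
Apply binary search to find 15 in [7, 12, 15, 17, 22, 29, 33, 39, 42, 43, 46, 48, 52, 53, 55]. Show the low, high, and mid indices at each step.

Binary search for 15 in [7, 12, 15, 17, 22, 29, 33, 39, 42, 43, 46, 48, 52, 53, 55]:

lo=0, hi=14, mid=7, arr[mid]=39 -> 39 > 15, search left half
lo=0, hi=6, mid=3, arr[mid]=17 -> 17 > 15, search left half
lo=0, hi=2, mid=1, arr[mid]=12 -> 12 < 15, search right half
lo=2, hi=2, mid=2, arr[mid]=15 -> Found target at index 2!

Binary search finds 15 at index 2 after 4 comparisons. The search repeatedly halves the search space by comparing with the middle element.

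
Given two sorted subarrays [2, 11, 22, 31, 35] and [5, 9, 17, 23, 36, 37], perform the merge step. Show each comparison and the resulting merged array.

Merging process:

Compare 2 vs 5: take 2 from left. Merged: [2]
Compare 11 vs 5: take 5 from right. Merged: [2, 5]
Compare 11 vs 9: take 9 from right. Merged: [2, 5, 9]
Compare 11 vs 17: take 11 from left. Merged: [2, 5, 9, 11]
Compare 22 vs 17: take 17 from right. Merged: [2, 5, 9, 11, 17]
Compare 22 vs 23: take 22 from left. Merged: [2, 5, 9, 11, 17, 22]
Compare 31 vs 23: take 23 from right. Merged: [2, 5, 9, 11, 17, 22, 23]
Compare 31 vs 36: take 31 from left. Merged: [2, 5, 9, 11, 17, 22, 23, 31]
Compare 35 vs 36: take 35 from left. Merged: [2, 5, 9, 11, 17, 22, 23, 31, 35]
Append remaining from right: [36, 37]. Merged: [2, 5, 9, 11, 17, 22, 23, 31, 35, 36, 37]

Final merged array: [2, 5, 9, 11, 17, 22, 23, 31, 35, 36, 37]
Total comparisons: 9

The merged array is [2, 5, 9, 11, 17, 22, 23, 31, 35, 36, 37], requiring 9 comparisons. The merge step runs in O(n) time where n is the total number of elements.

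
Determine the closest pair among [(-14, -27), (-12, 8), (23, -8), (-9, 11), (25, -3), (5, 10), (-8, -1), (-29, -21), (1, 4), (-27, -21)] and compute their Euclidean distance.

Computing all pairwise distances among 10 points:

d((-14, -27), (-12, 8)) = 35.0571
d((-14, -27), (23, -8)) = 41.5933
d((-14, -27), (-9, 11)) = 38.3275
d((-14, -27), (25, -3)) = 45.793
d((-14, -27), (5, 10)) = 41.5933
d((-14, -27), (-8, -1)) = 26.6833
d((-14, -27), (-29, -21)) = 16.1555
d((-14, -27), (1, 4)) = 34.4384
d((-14, -27), (-27, -21)) = 14.3178
d((-12, 8), (23, -8)) = 38.4838
d((-12, 8), (-9, 11)) = 4.2426
d((-12, 8), (25, -3)) = 38.6005
d((-12, 8), (5, 10)) = 17.1172
d((-12, 8), (-8, -1)) = 9.8489
d((-12, 8), (-29, -21)) = 33.6155
d((-12, 8), (1, 4)) = 13.6015
d((-12, 8), (-27, -21)) = 32.6497
d((23, -8), (-9, 11)) = 37.2156
d((23, -8), (25, -3)) = 5.3852
d((23, -8), (5, 10)) = 25.4558
d((23, -8), (-8, -1)) = 31.7805
d((23, -8), (-29, -21)) = 53.6004
d((23, -8), (1, 4)) = 25.0599
d((23, -8), (-27, -21)) = 51.6624
d((-9, 11), (25, -3)) = 36.7696
d((-9, 11), (5, 10)) = 14.0357
d((-9, 11), (-8, -1)) = 12.0416
d((-9, 11), (-29, -21)) = 37.7359
d((-9, 11), (1, 4)) = 12.2066
d((-9, 11), (-27, -21)) = 36.7151
d((25, -3), (5, 10)) = 23.8537
d((25, -3), (-8, -1)) = 33.0606
d((25, -3), (-29, -21)) = 56.921
d((25, -3), (1, 4)) = 25.0
d((25, -3), (-27, -21)) = 55.0273
d((5, 10), (-8, -1)) = 17.0294
d((5, 10), (-29, -21)) = 46.0109
d((5, 10), (1, 4)) = 7.2111
d((5, 10), (-27, -21)) = 44.5533
d((-8, -1), (-29, -21)) = 29.0
d((-8, -1), (1, 4)) = 10.2956
d((-8, -1), (-27, -21)) = 27.5862
d((-29, -21), (1, 4)) = 39.0512
d((-29, -21), (-27, -21)) = 2.0 <-- minimum
d((1, 4), (-27, -21)) = 37.5366

Closest pair: (-29, -21) and (-27, -21) with distance 2.0

The closest pair is (-29, -21) and (-27, -21) with Euclidean distance 2.0. For 10 points, brute-force pairwise comparison is shown above. For large n, the divide-and-conquer algorithm (sort by x, recurse on halves, check the dividing strip) achieves O(n log n).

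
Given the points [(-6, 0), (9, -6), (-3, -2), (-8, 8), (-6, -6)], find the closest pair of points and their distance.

Computing all pairwise distances among 5 points:

d((-6, 0), (9, -6)) = 16.1555
d((-6, 0), (-3, -2)) = 3.6056 <-- minimum
d((-6, 0), (-8, 8)) = 8.2462
d((-6, 0), (-6, -6)) = 6.0
d((9, -6), (-3, -2)) = 12.6491
d((9, -6), (-8, 8)) = 22.0227
d((9, -6), (-6, -6)) = 15.0
d((-3, -2), (-8, 8)) = 11.1803
d((-3, -2), (-6, -6)) = 5.0
d((-8, 8), (-6, -6)) = 14.1421

Closest pair: (-6, 0) and (-3, -2) with distance 3.6056

The closest pair is (-6, 0) and (-3, -2) with Euclidean distance 3.6056. For 5 points, brute-force pairwise comparison is shown above. For large n, the divide-and-conquer algorithm (sort by x, recurse on halves, check the dividing strip) achieves O(n log n).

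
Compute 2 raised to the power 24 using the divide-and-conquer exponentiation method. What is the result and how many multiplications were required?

Computing 2^24 by squaring (build up from 2^1; each line after the first costs one multiplication):

2^1 = 2
2^2 = (2^1)^2 = 2^2 = 4
2^3 = 2 * 2^2 = 2 * 4 = 8
2^6 = (2^3)^2 = 8^2 = 64
2^12 = (2^6)^2 = 64^2 = 4096
2^24 = (2^12)^2 = 4096^2 = 16777216

Result: 16777216
Multiplications needed: 5 (5 lines after 2^1)

2^24 = 16777216. Using exponentiation by squaring, this requires 5 multiplications. The key idea: if the exponent is even, square the half-power; if odd, multiply by the base once.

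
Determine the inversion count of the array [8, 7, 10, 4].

Finding inversions in [8, 7, 10, 4]:

(0, 1): arr[0]=8 > arr[1]=7
(0, 3): arr[0]=8 > arr[3]=4
(1, 3): arr[1]=7 > arr[3]=4
(2, 3): arr[2]=10 > arr[3]=4

Total inversions: 4

The array has 4 inversion(s): (0,1), (0,3), (1,3), (2,3). Each pair (i,j) satisfies i < j and arr[i] > arr[j].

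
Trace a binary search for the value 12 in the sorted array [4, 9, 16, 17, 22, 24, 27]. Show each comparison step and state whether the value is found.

Binary search for 12 in [4, 9, 16, 17, 22, 24, 27]:

lo=0, hi=6, mid=3, arr[mid]=17 -> 17 > 12, search left half
lo=0, hi=2, mid=1, arr[mid]=9 -> 9 < 12, search right half
lo=2, hi=2, mid=2, arr[mid]=16 -> 16 > 12, search left half
lo=2 > hi=1, target 12 not found

Binary search determines that 12 is not in the array after 3 comparisons. The search space was exhausted without finding the target.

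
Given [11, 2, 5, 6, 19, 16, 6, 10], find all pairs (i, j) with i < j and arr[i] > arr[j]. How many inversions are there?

Finding inversions in [11, 2, 5, 6, 19, 16, 6, 10]:

(0, 1): arr[0]=11 > arr[1]=2
(0, 2): arr[0]=11 > arr[2]=5
(0, 3): arr[0]=11 > arr[3]=6
(0, 6): arr[0]=11 > arr[6]=6
(0, 7): arr[0]=11 > arr[7]=10
(4, 5): arr[4]=19 > arr[5]=16
(4, 6): arr[4]=19 > arr[6]=6
(4, 7): arr[4]=19 > arr[7]=10
(5, 6): arr[5]=16 > arr[6]=6
(5, 7): arr[5]=16 > arr[7]=10

Total inversions: 10

The array has 10 inversion(s): (0,1), (0,2), (0,3), (0,6), (0,7), (4,5), (4,6), (4,7), (5,6), (5,7). Each pair (i,j) satisfies i < j and arr[i] > arr[j].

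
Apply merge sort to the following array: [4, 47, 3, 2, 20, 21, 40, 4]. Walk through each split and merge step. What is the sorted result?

Merge sort trace:

Split: [4, 47, 3, 2, 20, 21, 40, 4] -> [4, 47, 3, 2] and [20, 21, 40, 4]
  Split: [4, 47, 3, 2] -> [4, 47] and [3, 2]
    Split: [4, 47] -> [4] and [47]
    Merge: [4] + [47] -> [4, 47]
    Split: [3, 2] -> [3] and [2]
    Merge: [3] + [2] -> [2, 3]
  Merge: [4, 47] + [2, 3] -> [2, 3, 4, 47]
  Split: [20, 21, 40, 4] -> [20, 21] and [40, 4]
    Split: [20, 21] -> [20] and [21]
    Merge: [20] + [21] -> [20, 21]
    Split: [40, 4] -> [40] and [4]
    Merge: [40] + [4] -> [4, 40]
  Merge: [20, 21] + [4, 40] -> [4, 20, 21, 40]
Merge: [2, 3, 4, 47] + [4, 20, 21, 40] -> [2, 3, 4, 4, 20, 21, 40, 47]

Final sorted array: [2, 3, 4, 4, 20, 21, 40, 47]

The merge sort proceeds by recursively splitting the array and merging sorted halves.
After all merges, the sorted array is [2, 3, 4, 4, 20, 21, 40, 47].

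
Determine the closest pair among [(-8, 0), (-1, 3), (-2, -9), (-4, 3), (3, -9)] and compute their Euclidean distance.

Computing all pairwise distances among 5 points:

d((-8, 0), (-1, 3)) = 7.6158
d((-8, 0), (-2, -9)) = 10.8167
d((-8, 0), (-4, 3)) = 5.0
d((-8, 0), (3, -9)) = 14.2127
d((-1, 3), (-2, -9)) = 12.0416
d((-1, 3), (-4, 3)) = 3.0 <-- minimum
d((-1, 3), (3, -9)) = 12.6491
d((-2, -9), (-4, 3)) = 12.1655
d((-2, -9), (3, -9)) = 5.0
d((-4, 3), (3, -9)) = 13.8924

Closest pair: (-1, 3) and (-4, 3) with distance 3.0

The closest pair is (-1, 3) and (-4, 3) with Euclidean distance 3.0. For 5 points, brute-force pairwise comparison is shown above. For large n, the divide-and-conquer algorithm (sort by x, recurse on halves, check the dividing strip) achieves O(n log n).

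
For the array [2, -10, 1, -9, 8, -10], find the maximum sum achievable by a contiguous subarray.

Using Kadane's algorithm on [2, -10, 1, -9, 8, -10]:

Scanning through the array:
Position 1 (value -10): max_ending_here = -8, max_so_far = 2
Position 2 (value 1): max_ending_here = 1, max_so_far = 2
Position 3 (value -9): max_ending_here = -8, max_so_far = 2
Position 4 (value 8): max_ending_here = 8, max_so_far = 8
Position 5 (value -10): max_ending_here = -2, max_so_far = 8

Maximum subarray: [8]
Maximum sum: 8

The maximum subarray is [8] with sum 8. This subarray runs from index 4 to index 4.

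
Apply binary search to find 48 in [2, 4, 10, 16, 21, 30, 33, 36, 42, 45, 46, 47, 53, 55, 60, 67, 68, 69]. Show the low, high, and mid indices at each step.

Binary search for 48 in [2, 4, 10, 16, 21, 30, 33, 36, 42, 45, 46, 47, 53, 55, 60, 67, 68, 69]:

lo=0, hi=17, mid=8, arr[mid]=42 -> 42 < 48, search right half
lo=9, hi=17, mid=13, arr[mid]=55 -> 55 > 48, search left half
lo=9, hi=12, mid=10, arr[mid]=46 -> 46 < 48, search right half
lo=11, hi=12, mid=11, arr[mid]=47 -> 47 < 48, search right half
lo=12, hi=12, mid=12, arr[mid]=53 -> 53 > 48, search left half
lo=12 > hi=11, target 48 not found

Binary search determines that 48 is not in the array after 5 comparisons. The search space was exhausted without finding the target.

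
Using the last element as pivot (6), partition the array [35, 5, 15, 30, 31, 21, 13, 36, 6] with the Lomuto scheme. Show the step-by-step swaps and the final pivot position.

Lomuto partition with pivot = 6:

Initial array: [35, 5, 15, 30, 31, 21, 13, 36, 6]

arr[0]=35 > 6: no swap
arr[1]=5 <= 6: swap with position 0, array becomes [5, 35, 15, 30, 31, 21, 13, 36, 6]
arr[2]=15 > 6: no swap
arr[3]=30 > 6: no swap
arr[4]=31 > 6: no swap
arr[5]=21 > 6: no swap
arr[6]=13 > 6: no swap
arr[7]=36 > 6: no swap

Place pivot at position 1: [5, 6, 15, 30, 31, 21, 13, 36, 35]
Pivot position: 1

After partitioning with pivot 6, the array becomes [5, 6, 15, 30, 31, 21, 13, 36, 35]. The pivot is placed at index 1. All elements to the left of the pivot are <= 6, and all elements to the right are > 6.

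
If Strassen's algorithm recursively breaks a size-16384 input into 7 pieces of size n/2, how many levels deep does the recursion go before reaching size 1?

For divide and conquer with division factor 2:

Problem sizes at each level:
Level 0: 16384
Level 1: 8192
Level 2: 4096
Level 3: 2048
Level 4: 1024
Level 5: 512
Level 6: 256
Level 7: 128
Level 8: 64
Level 9: 32
Level 10: 16
Level 11: 8
Level 12: 4
Level 13: 2
Level 14: 1

The root is level 0 and the size-1 base case is level 14 (the tree spans levels 0 through 14, i.e. 15 levels counting the root), so the depth is the number of divisions: log_2(16384) = 14

The recursion tree depth is log_2(16384) = 14. At each level, the problem size is divided by 2, so it takes 14 divisions to reduce to a base case of size 1. The algorithm makes 7 recursive calls at each level.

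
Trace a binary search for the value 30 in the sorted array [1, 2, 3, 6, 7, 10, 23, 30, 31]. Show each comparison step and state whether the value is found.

Binary search for 30 in [1, 2, 3, 6, 7, 10, 23, 30, 31]:

lo=0, hi=8, mid=4, arr[mid]=7 -> 7 < 30, search right half
lo=5, hi=8, mid=6, arr[mid]=23 -> 23 < 30, search right half
lo=7, hi=8, mid=7, arr[mid]=30 -> Found target at index 7!

Binary search finds 30 at index 7 after 3 comparisons. The search repeatedly halves the search space by comparing with the middle element.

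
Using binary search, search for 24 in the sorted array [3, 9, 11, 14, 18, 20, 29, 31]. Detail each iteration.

Binary search for 24 in [3, 9, 11, 14, 18, 20, 29, 31]:

lo=0, hi=7, mid=3, arr[mid]=14 -> 14 < 24, search right half
lo=4, hi=7, mid=5, arr[mid]=20 -> 20 < 24, search right half
lo=6, hi=7, mid=6, arr[mid]=29 -> 29 > 24, search left half
lo=6 > hi=5, target 24 not found

Binary search determines that 24 is not in the array after 3 comparisons. The search space was exhausted without finding the target.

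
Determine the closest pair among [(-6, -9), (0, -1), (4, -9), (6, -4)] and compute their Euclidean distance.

Computing all pairwise distances among 4 points:

d((-6, -9), (0, -1)) = 10.0
d((-6, -9), (4, -9)) = 10.0
d((-6, -9), (6, -4)) = 13.0
d((0, -1), (4, -9)) = 8.9443
d((0, -1), (6, -4)) = 6.7082
d((4, -9), (6, -4)) = 5.3852 <-- minimum

Closest pair: (4, -9) and (6, -4) with distance 5.3852

The closest pair is (4, -9) and (6, -4) with Euclidean distance 5.3852. For 4 points, brute-force pairwise comparison is shown above. For large n, the divide-and-conquer algorithm (sort by x, recurse on halves, check the dividing strip) achieves O(n log n).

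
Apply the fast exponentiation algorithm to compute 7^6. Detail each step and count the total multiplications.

Computing 7^6 by squaring (build up from 7^1; each line after the first costs one multiplication):

7^1 = 7
7^2 = (7^1)^2 = 7^2 = 49
7^3 = 7 * 7^2 = 7 * 49 = 343
7^6 = (7^3)^2 = 343^2 = 117649

Result: 117649
Multiplications needed: 3 (3 lines after 7^1)

7^6 = 117649. Using exponentiation by squaring, this requires 3 multiplications. The key idea: if the exponent is even, square the half-power; if odd, multiply by the base once.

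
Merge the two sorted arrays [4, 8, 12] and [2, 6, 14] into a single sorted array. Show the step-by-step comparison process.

Merging process:

Compare 4 vs 2: take 2 from right. Merged: [2]
Compare 4 vs 6: take 4 from left. Merged: [2, 4]
Compare 8 vs 6: take 6 from right. Merged: [2, 4, 6]
Compare 8 vs 14: take 8 from left. Merged: [2, 4, 6, 8]
Compare 12 vs 14: take 12 from left. Merged: [2, 4, 6, 8, 12]
Append remaining from right: [14]. Merged: [2, 4, 6, 8, 12, 14]

Final merged array: [2, 4, 6, 8, 12, 14]
Total comparisons: 5

The merged array is [2, 4, 6, 8, 12, 14], requiring 5 comparisons. The merge step runs in O(n) time where n is the total number of elements.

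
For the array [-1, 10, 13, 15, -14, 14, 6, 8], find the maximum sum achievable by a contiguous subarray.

Using Kadane's algorithm on [-1, 10, 13, 15, -14, 14, 6, 8]:

Scanning through the array:
Position 1 (value 10): max_ending_here = 10, max_so_far = 10
Position 2 (value 13): max_ending_here = 23, max_so_far = 23
Position 3 (value 15): max_ending_here = 38, max_so_far = 38
Position 4 (value -14): max_ending_here = 24, max_so_far = 38
Position 5 (value 14): max_ending_here = 38, max_so_far = 38
Position 6 (value 6): max_ending_here = 44, max_so_far = 44
Position 7 (value 8): max_ending_here = 52, max_so_far = 52

Maximum subarray: [10, 13, 15, -14, 14, 6, 8]
Maximum sum: 52

The maximum subarray is [10, 13, 15, -14, 14, 6, 8] with sum 52. This subarray runs from index 1 to index 7.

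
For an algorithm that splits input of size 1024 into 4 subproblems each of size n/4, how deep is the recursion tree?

For divide and conquer with division factor 4:

Problem sizes at each level:
Level 0: 1024
Level 1: 256
Level 2: 64
Level 3: 16
Level 4: 4
Level 5: 1

The root is level 0 and the size-1 base case is level 5 (the tree spans levels 0 through 5, i.e. 6 levels counting the root), so the depth is the number of divisions: log_4(1024) = 5

The recursion tree depth is log_4(1024) = 5. At each level, the problem size is divided by 4, so it takes 5 divisions to reduce to a base case of size 1. The algorithm makes 4 recursive calls at each level.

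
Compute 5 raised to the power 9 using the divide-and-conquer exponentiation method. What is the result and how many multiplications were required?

Computing 5^9 by squaring (build up from 5^1; each line after the first costs one multiplication):

5^1 = 5
5^2 = (5^1)^2 = 5^2 = 25
5^4 = (5^2)^2 = 25^2 = 625
5^8 = (5^4)^2 = 625^2 = 390625
5^9 = 5 * 5^8 = 5 * 390625 = 1953125

Result: 1953125
Multiplications needed: 4 (4 lines after 5^1)

5^9 = 1953125. Using exponentiation by squaring, this requires 4 multiplications. The key idea: if the exponent is even, square the half-power; if odd, multiply by the base once.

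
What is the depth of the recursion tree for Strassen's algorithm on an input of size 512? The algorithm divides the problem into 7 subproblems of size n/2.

For divide and conquer with division factor 2:

Problem sizes at each level:
Level 0: 512
Level 1: 256
Level 2: 128
Level 3: 64
Level 4: 32
Level 5: 16
Level 6: 8
Level 7: 4
Level 8: 2
Level 9: 1

The root is level 0 and the size-1 base case is level 9 (the tree spans levels 0 through 9, i.e. 10 levels counting the root), so the depth is the number of divisions: log_2(512) = 9

The recursion tree depth is log_2(512) = 9. At each level, the problem size is divided by 2, so it takes 9 divisions to reduce to a base case of size 1. The algorithm makes 7 recursive calls at each level.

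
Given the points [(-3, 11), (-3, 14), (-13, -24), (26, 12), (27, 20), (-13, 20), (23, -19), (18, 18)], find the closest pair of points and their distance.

Computing all pairwise distances among 8 points:

d((-3, 11), (-3, 14)) = 3.0 <-- minimum
d((-3, 11), (-13, -24)) = 36.4005
d((-3, 11), (26, 12)) = 29.0172
d((-3, 11), (27, 20)) = 31.3209
d((-3, 11), (-13, 20)) = 13.4536
d((-3, 11), (23, -19)) = 39.6989
d((-3, 11), (18, 18)) = 22.1359
d((-3, 14), (-13, -24)) = 39.2938
d((-3, 14), (26, 12)) = 29.0689
d((-3, 14), (27, 20)) = 30.5941
d((-3, 14), (-13, 20)) = 11.6619
d((-3, 14), (23, -19)) = 42.0119
d((-3, 14), (18, 18)) = 21.3776
d((-13, -24), (26, 12)) = 53.0754
d((-13, -24), (27, 20)) = 59.4643
d((-13, -24), (-13, 20)) = 44.0
d((-13, -24), (23, -19)) = 36.3456
d((-13, -24), (18, 18)) = 52.2015
d((26, 12), (27, 20)) = 8.0623
d((26, 12), (-13, 20)) = 39.8121
d((26, 12), (23, -19)) = 31.1448
d((26, 12), (18, 18)) = 10.0
d((27, 20), (-13, 20)) = 40.0
d((27, 20), (23, -19)) = 39.2046
d((27, 20), (18, 18)) = 9.2195
d((-13, 20), (23, -19)) = 53.0754
d((-13, 20), (18, 18)) = 31.0644
d((23, -19), (18, 18)) = 37.3363

Closest pair: (-3, 11) and (-3, 14) with distance 3.0

The closest pair is (-3, 11) and (-3, 14) with Euclidean distance 3.0. For 8 points, brute-force pairwise comparison is shown above. For large n, the divide-and-conquer algorithm (sort by x, recurse on halves, check the dividing strip) achieves O(n log n).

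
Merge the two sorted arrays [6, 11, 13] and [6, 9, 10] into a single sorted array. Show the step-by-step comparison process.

Merging process:

Compare 6 vs 6: take 6 from left. Merged: [6]
Compare 11 vs 6: take 6 from right. Merged: [6, 6]
Compare 11 vs 9: take 9 from right. Merged: [6, 6, 9]
Compare 11 vs 10: take 10 from right. Merged: [6, 6, 9, 10]
Append remaining from left: [11, 13]. Merged: [6, 6, 9, 10, 11, 13]

Final merged array: [6, 6, 9, 10, 11, 13]
Total comparisons: 4

The merged array is [6, 6, 9, 10, 11, 13], requiring 4 comparisons. The merge step runs in O(n) time where n is the total number of elements.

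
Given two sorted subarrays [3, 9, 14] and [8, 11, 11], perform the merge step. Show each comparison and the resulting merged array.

Merging process:

Compare 3 vs 8: take 3 from left. Merged: [3]
Compare 9 vs 8: take 8 from right. Merged: [3, 8]
Compare 9 vs 11: take 9 from left. Merged: [3, 8, 9]
Compare 14 vs 11: take 11 from right. Merged: [3, 8, 9, 11]
Compare 14 vs 11: take 11 from right. Merged: [3, 8, 9, 11, 11]
Append remaining from left: [14]. Merged: [3, 8, 9, 11, 11, 14]

Final merged array: [3, 8, 9, 11, 11, 14]
Total comparisons: 5

The merged array is [3, 8, 9, 11, 11, 14], requiring 5 comparisons. The merge step runs in O(n) time where n is the total number of elements.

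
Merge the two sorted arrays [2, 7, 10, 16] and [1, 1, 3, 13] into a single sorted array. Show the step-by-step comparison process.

Merging process:

Compare 2 vs 1: take 1 from right. Merged: [1]
Compare 2 vs 1: take 1 from right. Merged: [1, 1]
Compare 2 vs 3: take 2 from left. Merged: [1, 1, 2]
Compare 7 vs 3: take 3 from right. Merged: [1, 1, 2, 3]
Compare 7 vs 13: take 7 from left. Merged: [1, 1, 2, 3, 7]
Compare 10 vs 13: take 10 from left. Merged: [1, 1, 2, 3, 7, 10]
Compare 16 vs 13: take 13 from right. Merged: [1, 1, 2, 3, 7, 10, 13]
Append remaining from left: [16]. Merged: [1, 1, 2, 3, 7, 10, 13, 16]

Final merged array: [1, 1, 2, 3, 7, 10, 13, 16]
Total comparisons: 7

The merged array is [1, 1, 2, 3, 7, 10, 13, 16], requiring 7 comparisons. The merge step runs in O(n) time where n is the total number of elements.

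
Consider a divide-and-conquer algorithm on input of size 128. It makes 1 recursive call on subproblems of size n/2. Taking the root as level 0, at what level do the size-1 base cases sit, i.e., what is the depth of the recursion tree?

For divide and conquer with division factor 2:

Problem sizes at each level:
Level 0: 128
Level 1: 64
Level 2: 32
Level 3: 16
Level 4: 8
Level 5: 4
Level 6: 2
Level 7: 1

The root is level 0 and the size-1 base case is level 7 (the tree spans levels 0 through 7, i.e. 8 levels counting the root), so the depth is the number of divisions: log_2(128) = 7

The recursion tree depth is log_2(128) = 7. At each level, the problem size is divided by 2, so it takes 7 divisions to reduce to a base case of size 1. The algorithm makes 1 recursive call at each level.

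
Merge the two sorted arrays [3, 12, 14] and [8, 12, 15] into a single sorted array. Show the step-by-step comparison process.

Merging process:

Compare 3 vs 8: take 3 from left. Merged: [3]
Compare 12 vs 8: take 8 from right. Merged: [3, 8]
Compare 12 vs 12: take 12 from left. Merged: [3, 8, 12]
Compare 14 vs 12: take 12 from right. Merged: [3, 8, 12, 12]
Compare 14 vs 15: take 14 from left. Merged: [3, 8, 12, 12, 14]
Append remaining from right: [15]. Merged: [3, 8, 12, 12, 14, 15]

Final merged array: [3, 8, 12, 12, 14, 15]
Total comparisons: 5

The merged array is [3, 8, 12, 12, 14, 15], requiring 5 comparisons. The merge step runs in O(n) time where n is the total number of elements.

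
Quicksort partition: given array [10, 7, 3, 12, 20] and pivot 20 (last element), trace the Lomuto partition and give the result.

Lomuto partition with pivot = 20:

Initial array: [10, 7, 3, 12, 20]

arr[0]=10 <= 20: swap with position 0, array becomes [10, 7, 3, 12, 20]
arr[1]=7 <= 20: swap with position 1, array becomes [10, 7, 3, 12, 20]
arr[2]=3 <= 20: swap with position 2, array becomes [10, 7, 3, 12, 20]
arr[3]=12 <= 20: swap with position 3, array becomes [10, 7, 3, 12, 20]

Place pivot at position 4: [10, 7, 3, 12, 20]
Pivot position: 4

After partitioning with pivot 20, the array becomes [10, 7, 3, 12, 20]. The pivot is placed at index 4. All elements to the left of the pivot are <= 20, and all elements to the right are > 20.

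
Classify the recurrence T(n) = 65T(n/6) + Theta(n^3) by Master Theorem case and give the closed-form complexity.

Master Theorem for T(n) = 65T(n/6) + O(n^3):

a = 65, b = 6, c = 3
log_b(a) = log_6(65) = 2.3298

Case 3: c = 3 > log_6(65) = 2.3298
T(n) = O(n^3) = O(n^3)

For T(n) = 65T(n/6) + O(n^3): log_6(65) = 2.3298. This is Case 3 of the Master Theorem (c > log_b(a), work dominated by root), giving O(n^3).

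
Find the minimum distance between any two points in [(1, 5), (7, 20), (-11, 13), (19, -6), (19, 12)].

Computing all pairwise distances among 5 points:

d((1, 5), (7, 20)) = 16.1555
d((1, 5), (-11, 13)) = 14.4222 <-- minimum
d((1, 5), (19, -6)) = 21.095
d((1, 5), (19, 12)) = 19.3132
d((7, 20), (-11, 13)) = 19.3132
d((7, 20), (19, -6)) = 28.6356
d((7, 20), (19, 12)) = 14.4222 <-- minimum
d((-11, 13), (19, -6)) = 35.5106
d((-11, 13), (19, 12)) = 30.0167
d((19, -6), (19, 12)) = 18.0

Minimum distance: 14.4222 (tie among 2 pairs: (1, 5) and (-11, 13); (7, 20) and (19, 12))

The minimum Euclidean distance is 14.4222. There is a tie: 2 pairs achieve this minimum — (1, 5) and (-11, 13); (7, 20) and (19, 12). Any of these is a valid closest pair. For 5 points, brute-force pairwise comparison is shown above. For large n, the divide-and-conquer algorithm (sort by x, recurse on halves, check the dividing strip) achieves O(n log n).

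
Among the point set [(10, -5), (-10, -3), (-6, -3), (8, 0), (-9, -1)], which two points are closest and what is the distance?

Computing all pairwise distances among 5 points:

d((10, -5), (-10, -3)) = 20.0998
d((10, -5), (-6, -3)) = 16.1245
d((10, -5), (8, 0)) = 5.3852
d((10, -5), (-9, -1)) = 19.4165
d((-10, -3), (-6, -3)) = 4.0
d((-10, -3), (8, 0)) = 18.2483
d((-10, -3), (-9, -1)) = 2.2361 <-- minimum
d((-6, -3), (8, 0)) = 14.3178
d((-6, -3), (-9, -1)) = 3.6056
d((8, 0), (-9, -1)) = 17.0294

Closest pair: (-10, -3) and (-9, -1) with distance 2.2361

The closest pair is (-10, -3) and (-9, -1) with Euclidean distance 2.2361. For 5 points, brute-force pairwise comparison is shown above. For large n, the divide-and-conquer algorithm (sort by x, recurse on halves, check the dividing strip) achieves O(n log n).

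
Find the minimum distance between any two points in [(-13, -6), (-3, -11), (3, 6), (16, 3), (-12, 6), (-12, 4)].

Computing all pairwise distances among 6 points:

d((-13, -6), (-3, -11)) = 11.1803
d((-13, -6), (3, 6)) = 20.0
d((-13, -6), (16, 3)) = 30.3645
d((-13, -6), (-12, 6)) = 12.0416
d((-13, -6), (-12, 4)) = 10.0499
d((-3, -11), (3, 6)) = 18.0278
d((-3, -11), (16, 3)) = 23.6008
d((-3, -11), (-12, 6)) = 19.2354
d((-3, -11), (-12, 4)) = 17.4929
d((3, 6), (16, 3)) = 13.3417
d((3, 6), (-12, 6)) = 15.0
d((3, 6), (-12, 4)) = 15.1327
d((16, 3), (-12, 6)) = 28.1603
d((16, 3), (-12, 4)) = 28.0179
d((-12, 6), (-12, 4)) = 2.0 <-- minimum

Closest pair: (-12, 6) and (-12, 4) with distance 2.0

The closest pair is (-12, 6) and (-12, 4) with Euclidean distance 2.0. For 6 points, brute-force pairwise comparison is shown above. For large n, the divide-and-conquer algorithm (sort by x, recurse on halves, check the dividing strip) achieves O(n log n).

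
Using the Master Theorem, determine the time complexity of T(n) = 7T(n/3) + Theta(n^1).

Master Theorem for T(n) = 7T(n/3) + O(n^1):

a = 7, b = 3, c = 1
log_b(a) = log_3(7) = 1.7712

Case 1: c = 1 < log_3(7) = 1.7712
T(n) = O(n^(log_3 7))

For T(n) = 7T(n/3) + O(n^1): log_3(7) = 1.7712. This is Case 1 of the Master Theorem (c < log_b(a), work dominated by leaves), giving O(n^(log_3 7)).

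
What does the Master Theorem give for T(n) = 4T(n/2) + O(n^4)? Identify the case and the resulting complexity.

Master Theorem for T(n) = 4T(n/2) + O(n^4):

a = 4, b = 2, c = 4
log_b(a) = log_2(4) = 2.0000

Case 3: c = 4 > log_2(4) = 2.0000
T(n) = O(n^4) = O(n^4)

For T(n) = 4T(n/2) + O(n^4): log_2(4) = 2.0000. This is Case 3 of the Master Theorem (c > log_b(a), work dominated by root), giving O(n^4).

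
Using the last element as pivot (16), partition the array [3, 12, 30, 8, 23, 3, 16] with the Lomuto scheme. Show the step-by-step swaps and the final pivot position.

Lomuto partition with pivot = 16:

Initial array: [3, 12, 30, 8, 23, 3, 16]

arr[0]=3 <= 16: swap with position 0, array becomes [3, 12, 30, 8, 23, 3, 16]
arr[1]=12 <= 16: swap with position 1, array becomes [3, 12, 30, 8, 23, 3, 16]
arr[2]=30 > 16: no swap
arr[3]=8 <= 16: swap with position 2, array becomes [3, 12, 8, 30, 23, 3, 16]
arr[4]=23 > 16: no swap
arr[5]=3 <= 16: swap with position 3, array becomes [3, 12, 8, 3, 23, 30, 16]

Place pivot at position 4: [3, 12, 8, 3, 16, 30, 23]
Pivot position: 4

After partitioning with pivot 16, the array becomes [3, 12, 8, 3, 16, 30, 23]. The pivot is placed at index 4. All elements to the left of the pivot are <= 16, and all elements to the right are > 16.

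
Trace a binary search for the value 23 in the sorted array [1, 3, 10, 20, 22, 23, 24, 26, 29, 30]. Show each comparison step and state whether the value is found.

Binary search for 23 in [1, 3, 10, 20, 22, 23, 24, 26, 29, 30]:

lo=0, hi=9, mid=4, arr[mid]=22 -> 22 < 23, search right half
lo=5, hi=9, mid=7, arr[mid]=26 -> 26 > 23, search left half
lo=5, hi=6, mid=5, arr[mid]=23 -> Found target at index 5!

Binary search finds 23 at index 5 after 3 comparisons. The search repeatedly halves the search space by comparing with the middle element.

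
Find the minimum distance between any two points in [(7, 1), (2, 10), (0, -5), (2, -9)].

Computing all pairwise distances among 4 points:

d((7, 1), (2, 10)) = 10.2956
d((7, 1), (0, -5)) = 9.2195
d((7, 1), (2, -9)) = 11.1803
d((2, 10), (0, -5)) = 15.1327
d((2, 10), (2, -9)) = 19.0
d((0, -5), (2, -9)) = 4.4721 <-- minimum

Closest pair: (0, -5) and (2, -9) with distance 4.4721

The closest pair is (0, -5) and (2, -9) with Euclidean distance 4.4721. For 4 points, brute-force pairwise comparison is shown above. For large n, the divide-and-conquer algorithm (sort by x, recurse on halves, check the dividing strip) achieves O(n log n).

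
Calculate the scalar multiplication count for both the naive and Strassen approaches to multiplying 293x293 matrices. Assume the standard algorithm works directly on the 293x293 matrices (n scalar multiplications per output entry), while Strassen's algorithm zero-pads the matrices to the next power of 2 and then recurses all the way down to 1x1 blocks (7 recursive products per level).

Matrix multiplication for 293x293 matrices:

Strassen's algorithm requires power-of-2 dimensions. Pad 293x293 to 512x512 (next power of 2).

Standard algorithm: 293^3 = 25153757 multiplications
Strassen's algorithm: 7^(log2(512)) = 7^9 = 40353607 multiplications
Difference: 25153757 - 40353607 = -15199850 (Strassen uses MORE here due to padding overhead — for small or just-over-power-of-2 n, padding can outweigh the per-level savings)

Standard: 25153757 multiplications (293^3). Strassen: 40353607 multiplications (7^9, after padding to 512x512). Strassen reduces 8 recursive multiplications to 7 at each level.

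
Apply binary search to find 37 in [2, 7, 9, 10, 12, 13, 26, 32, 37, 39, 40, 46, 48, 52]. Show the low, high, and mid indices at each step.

Binary search for 37 in [2, 7, 9, 10, 12, 13, 26, 32, 37, 39, 40, 46, 48, 52]:

lo=0, hi=13, mid=6, arr[mid]=26 -> 26 < 37, search right half
lo=7, hi=13, mid=10, arr[mid]=40 -> 40 > 37, search left half
lo=7, hi=9, mid=8, arr[mid]=37 -> Found target at index 8!

Binary search finds 37 at index 8 after 3 comparisons. The search repeatedly halves the search space by comparing with the middle element.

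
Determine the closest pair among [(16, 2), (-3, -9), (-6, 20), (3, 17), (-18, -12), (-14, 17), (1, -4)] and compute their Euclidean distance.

Computing all pairwise distances among 7 points:

d((16, 2), (-3, -9)) = 21.9545
d((16, 2), (-6, 20)) = 28.4253
d((16, 2), (3, 17)) = 19.8494
d((16, 2), (-18, -12)) = 36.7696
d((16, 2), (-14, 17)) = 33.541
d((16, 2), (1, -4)) = 16.1555
d((-3, -9), (-6, 20)) = 29.1548
d((-3, -9), (3, 17)) = 26.6833
d((-3, -9), (-18, -12)) = 15.2971
d((-3, -9), (-14, 17)) = 28.2312
d((-3, -9), (1, -4)) = 6.4031 <-- minimum
d((-6, 20), (3, 17)) = 9.4868
d((-6, 20), (-18, -12)) = 34.176
d((-6, 20), (-14, 17)) = 8.544
d((-6, 20), (1, -4)) = 25.0
d((3, 17), (-18, -12)) = 35.805
d((3, 17), (-14, 17)) = 17.0
d((3, 17), (1, -4)) = 21.095
d((-18, -12), (-14, 17)) = 29.2746
d((-18, -12), (1, -4)) = 20.6155
d((-14, 17), (1, -4)) = 25.807

Closest pair: (-3, -9) and (1, -4) with distance 6.4031

The closest pair is (-3, -9) and (1, -4) with Euclidean distance 6.4031. For 7 points, brute-force pairwise comparison is shown above. For large n, the divide-and-conquer algorithm (sort by x, recurse on halves, check the dividing strip) achieves O(n log n).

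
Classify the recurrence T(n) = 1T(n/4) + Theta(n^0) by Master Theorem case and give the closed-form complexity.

Master Theorem for T(n) = 1T(n/4) + O(n^0):

a = 1, b = 4, c = 0
log_b(a) = log_4(1) = 0.0000

Case 2: c = 0 = log_4(1) = 0.0000
T(n) = O(n^0 log n) = O(log n)

For T(n) = 1T(n/4) + O(n^0): log_4(1) = 0.0000. This is Case 2 of the Master Theorem (c = log_b(a), equal work at all levels), giving O(log n).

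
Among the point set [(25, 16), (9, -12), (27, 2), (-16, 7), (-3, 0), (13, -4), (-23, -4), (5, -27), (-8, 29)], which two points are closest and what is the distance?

Computing all pairwise distances among 9 points:

d((25, 16), (9, -12)) = 32.249
d((25, 16), (27, 2)) = 14.1421
d((25, 16), (-16, 7)) = 41.9762
d((25, 16), (-3, 0)) = 32.249
d((25, 16), (13, -4)) = 23.3238
d((25, 16), (-23, -4)) = 52.0
d((25, 16), (5, -27)) = 47.4236
d((25, 16), (-8, 29)) = 35.4683
d((9, -12), (27, 2)) = 22.8035
d((9, -12), (-16, 7)) = 31.4006
d((9, -12), (-3, 0)) = 16.9706
d((9, -12), (13, -4)) = 8.9443 <-- minimum
d((9, -12), (-23, -4)) = 32.9848
d((9, -12), (5, -27)) = 15.5242
d((9, -12), (-8, 29)) = 44.3847
d((27, 2), (-16, 7)) = 43.2897
d((27, 2), (-3, 0)) = 30.0666
d((27, 2), (13, -4)) = 15.2315
d((27, 2), (-23, -4)) = 50.3587
d((27, 2), (5, -27)) = 36.4005
d((27, 2), (-8, 29)) = 44.2041
d((-16, 7), (-3, 0)) = 14.7648
d((-16, 7), (13, -4)) = 31.0161
d((-16, 7), (-23, -4)) = 13.0384
d((-16, 7), (5, -27)) = 39.9625
d((-16, 7), (-8, 29)) = 23.4094
d((-3, 0), (13, -4)) = 16.4924
d((-3, 0), (-23, -4)) = 20.3961
d((-3, 0), (5, -27)) = 28.1603
d((-3, 0), (-8, 29)) = 29.4279
d((13, -4), (-23, -4)) = 36.0
d((13, -4), (5, -27)) = 24.3516
d((13, -4), (-8, 29)) = 39.1152
d((-23, -4), (5, -27)) = 36.2353
d((-23, -4), (-8, 29)) = 36.2491
d((5, -27), (-8, 29)) = 57.4891

Closest pair: (9, -12) and (13, -4) with distance 8.9443

The closest pair is (9, -12) and (13, -4) with Euclidean distance 8.9443. For 9 points, brute-force pairwise comparison is shown above. For large n, the divide-and-conquer algorithm (sort by x, recurse on halves, check the dividing strip) achieves O(n log n).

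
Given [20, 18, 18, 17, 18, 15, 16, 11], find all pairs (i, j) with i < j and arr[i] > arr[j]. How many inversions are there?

Finding inversions in [20, 18, 18, 17, 18, 15, 16, 11]:

(0, 1): arr[0]=20 > arr[1]=18
(0, 2): arr[0]=20 > arr[2]=18
(0, 3): arr[0]=20 > arr[3]=17
(0, 4): arr[0]=20 > arr[4]=18
(0, 5): arr[0]=20 > arr[5]=15
(0, 6): arr[0]=20 > arr[6]=16
(0, 7): arr[0]=20 > arr[7]=11
(1, 3): arr[1]=18 > arr[3]=17
(1, 5): arr[1]=18 > arr[5]=15
(1, 6): arr[1]=18 > arr[6]=16
(1, 7): arr[1]=18 > arr[7]=11
(2, 3): arr[2]=18 > arr[3]=17
(2, 5): arr[2]=18 > arr[5]=15
(2, 6): arr[2]=18 > arr[6]=16
(2, 7): arr[2]=18 > arr[7]=11
(3, 5): arr[3]=17 > arr[5]=15
(3, 6): arr[3]=17 > arr[6]=16
(3, 7): arr[3]=17 > arr[7]=11
(4, 5): arr[4]=18 > arr[5]=15
(4, 6): arr[4]=18 > arr[6]=16
(4, 7): arr[4]=18 > arr[7]=11
(5, 7): arr[5]=15 > arr[7]=11
(6, 7): arr[6]=16 > arr[7]=11

Total inversions: 23

The array has 23 inversion(s): (0,1), (0,2), (0,3), (0,4), (0,5), (0,6), (0,7), (1,3), (1,5), (1,6), (1,7), (2,3), (2,5), (2,6), (2,7), (3,5), (3,6), (3,7), (4,5), (4,6), (4,7), (5,7), (6,7). Each pair (i,j) satisfies i < j and arr[i] > arr[j].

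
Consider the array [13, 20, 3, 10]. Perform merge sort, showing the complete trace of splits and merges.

Merge sort trace:

Split: [13, 20, 3, 10] -> [13, 20] and [3, 10]
  Split: [13, 20] -> [13] and [20]
  Merge: [13] + [20] -> [13, 20]
  Split: [3, 10] -> [3] and [10]
  Merge: [3] + [10] -> [3, 10]
Merge: [13, 20] + [3, 10] -> [3, 10, 13, 20]

Final sorted array: [3, 10, 13, 20]

The merge sort proceeds by recursively splitting the array and merging sorted halves.
After all merges, the sorted array is [3, 10, 13, 20].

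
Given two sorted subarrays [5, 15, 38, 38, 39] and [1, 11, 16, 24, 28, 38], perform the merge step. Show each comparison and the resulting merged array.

Merging process:

Compare 5 vs 1: take 1 from right. Merged: [1]
Compare 5 vs 11: take 5 from left. Merged: [1, 5]
Compare 15 vs 11: take 11 from right. Merged: [1, 5, 11]
Compare 15 vs 16: take 15 from left. Merged: [1, 5, 11, 15]
Compare 38 vs 16: take 16 from right. Merged: [1, 5, 11, 15, 16]
Compare 38 vs 24: take 24 from right. Merged: [1, 5, 11, 15, 16, 24]
Compare 38 vs 28: take 28 from right. Merged: [1, 5, 11, 15, 16, 24, 28]
Compare 38 vs 38: take 38 from left. Merged: [1, 5, 11, 15, 16, 24, 28, 38]
Compare 38 vs 38: take 38 from left. Merged: [1, 5, 11, 15, 16, 24, 28, 38, 38]
Compare 39 vs 38: take 38 from right. Merged: [1, 5, 11, 15, 16, 24, 28, 38, 38, 38]
Append remaining from left: [39]. Merged: [1, 5, 11, 15, 16, 24, 28, 38, 38, 38, 39]

Final merged array: [1, 5, 11, 15, 16, 24, 28, 38, 38, 38, 39]
Total comparisons: 10

The merged array is [1, 5, 11, 15, 16, 24, 28, 38, 38, 38, 39], requiring 10 comparisons. The merge step runs in O(n) time where n is the total number of elements.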